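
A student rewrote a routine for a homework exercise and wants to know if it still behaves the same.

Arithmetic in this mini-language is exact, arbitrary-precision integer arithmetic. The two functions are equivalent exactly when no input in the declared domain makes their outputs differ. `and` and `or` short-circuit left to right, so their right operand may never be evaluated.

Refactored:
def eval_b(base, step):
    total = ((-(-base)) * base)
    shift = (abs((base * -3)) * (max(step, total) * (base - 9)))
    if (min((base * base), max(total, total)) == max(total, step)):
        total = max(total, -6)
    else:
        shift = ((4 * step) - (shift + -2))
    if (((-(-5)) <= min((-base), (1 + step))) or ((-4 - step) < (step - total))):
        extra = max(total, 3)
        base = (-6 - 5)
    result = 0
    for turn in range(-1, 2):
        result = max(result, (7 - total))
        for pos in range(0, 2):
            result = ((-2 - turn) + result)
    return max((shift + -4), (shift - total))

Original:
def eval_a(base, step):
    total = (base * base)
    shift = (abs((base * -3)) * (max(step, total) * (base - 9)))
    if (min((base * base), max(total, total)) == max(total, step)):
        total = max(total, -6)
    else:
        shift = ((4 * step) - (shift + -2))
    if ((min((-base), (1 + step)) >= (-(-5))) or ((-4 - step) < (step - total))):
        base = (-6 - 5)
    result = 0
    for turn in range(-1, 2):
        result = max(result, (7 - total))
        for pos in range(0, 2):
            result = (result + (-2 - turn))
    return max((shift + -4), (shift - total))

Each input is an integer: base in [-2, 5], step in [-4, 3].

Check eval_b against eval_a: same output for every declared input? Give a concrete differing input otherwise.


Changes here: statement counts differ, and min/max/abs usage differs, and local variable names differ, and comparison usage differs, and constant usage differs; the full 64-point sweep finds no disagreement.
verdict: equivalent


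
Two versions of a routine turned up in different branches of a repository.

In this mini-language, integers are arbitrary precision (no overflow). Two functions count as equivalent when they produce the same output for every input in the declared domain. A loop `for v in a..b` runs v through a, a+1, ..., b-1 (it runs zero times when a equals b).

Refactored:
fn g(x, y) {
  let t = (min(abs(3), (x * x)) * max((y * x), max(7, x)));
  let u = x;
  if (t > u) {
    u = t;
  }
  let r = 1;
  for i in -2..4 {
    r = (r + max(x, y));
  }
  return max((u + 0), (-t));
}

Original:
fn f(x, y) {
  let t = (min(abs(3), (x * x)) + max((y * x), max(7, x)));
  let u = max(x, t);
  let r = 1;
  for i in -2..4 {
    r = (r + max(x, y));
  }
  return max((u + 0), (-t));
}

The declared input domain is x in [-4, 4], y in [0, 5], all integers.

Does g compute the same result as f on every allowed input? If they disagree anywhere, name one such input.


There is a counterexample at x=-4, y=0: 10 on one side, 21 on the other.
f: t = 10; u = 10; r = 1; [i=-2]; r = 1; [i=-1]; r = 1; [i=0]; r = 1; [i=1]; r = 1; [i=2]; r = 1; [i=3]; r = 1; return 10
g: t = 21; u = -4; (t > u) -> true; u = 21; r = 1; [i=-2]; r = 1; [i=-1]; r = 1; [i=0]; r = 1; [i=1]; r = 1; [i=2]; r = 1; [i=3]; r = 1; return 21
verdict: not equivalent; witness: x=-4, y=0


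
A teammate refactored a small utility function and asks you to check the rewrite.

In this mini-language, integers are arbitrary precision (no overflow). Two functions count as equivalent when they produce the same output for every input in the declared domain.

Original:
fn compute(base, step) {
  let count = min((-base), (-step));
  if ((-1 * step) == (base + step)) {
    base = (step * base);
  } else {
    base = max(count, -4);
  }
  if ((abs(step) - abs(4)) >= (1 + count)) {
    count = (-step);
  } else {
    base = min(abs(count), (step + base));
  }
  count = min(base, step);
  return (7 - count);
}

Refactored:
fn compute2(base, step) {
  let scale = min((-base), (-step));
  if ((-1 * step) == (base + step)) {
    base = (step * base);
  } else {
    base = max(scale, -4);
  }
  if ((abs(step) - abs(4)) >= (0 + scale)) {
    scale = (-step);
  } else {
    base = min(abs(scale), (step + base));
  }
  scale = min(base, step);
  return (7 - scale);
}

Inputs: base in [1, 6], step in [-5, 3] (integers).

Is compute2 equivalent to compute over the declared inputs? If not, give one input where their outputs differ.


Take base=1, step=-3.
compute: count = -1; ((-1 * step) == (base + step)) -> false; base = -1; ((abs(step) - abs(4)) >= (1 + count)) -> false; base = -4; count = -4; return 11
compute2: scale = -1; ((-1 * step) == (base + step)) -> false; base = -1; ((abs(step) - abs(4)) >= (0 + scale)) -> true; scale = 3; scale = -3; return 10
11 vs 10 — the two versions disagree here.
verdict: not equivalent; witness: base=1, step=-3


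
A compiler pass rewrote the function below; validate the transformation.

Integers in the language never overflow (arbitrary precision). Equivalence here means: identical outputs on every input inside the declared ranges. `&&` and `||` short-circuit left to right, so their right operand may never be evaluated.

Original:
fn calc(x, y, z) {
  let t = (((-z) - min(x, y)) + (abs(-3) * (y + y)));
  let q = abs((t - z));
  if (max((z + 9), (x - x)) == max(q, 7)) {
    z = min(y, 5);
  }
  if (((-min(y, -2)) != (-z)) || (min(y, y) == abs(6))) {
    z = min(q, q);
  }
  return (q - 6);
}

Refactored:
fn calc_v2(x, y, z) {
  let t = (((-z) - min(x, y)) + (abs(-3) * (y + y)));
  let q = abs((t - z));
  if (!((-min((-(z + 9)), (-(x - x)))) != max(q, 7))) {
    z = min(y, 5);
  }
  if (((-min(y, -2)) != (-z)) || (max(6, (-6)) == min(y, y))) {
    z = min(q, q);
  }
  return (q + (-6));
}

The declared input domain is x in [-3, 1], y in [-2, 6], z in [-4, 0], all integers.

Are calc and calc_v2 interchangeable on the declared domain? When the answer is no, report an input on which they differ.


Side by side, the visible changes include: min/max/abs usage differs, and arithmetic usage differs, and comparison usage differs, and constant usage differs, and boolean connective usage differs.
As a probe, take x=-2, y=2, z=-3: calc runs t = 17; q = 20; (max((z + 9), (x - x)) == max(q, 7)) -> false; (((-min(y, -2)) != (-z)) || (min(y, y) == abs(6))) -> true; z = 20; return 14; calc_v2 runs t = 17; q = 20; (!((-min((-(z + 9)), (-(x - x)))) != max(q, 7))) -> false; (((-min(y, -2)) != (-z)) || (max(6, (-6)) == min(y, y))) -> true; z = 20; return 14; both end at 14.
Checked all 225 inputs in the declared domain: the outputs agree on every one.
verdict: equivalent


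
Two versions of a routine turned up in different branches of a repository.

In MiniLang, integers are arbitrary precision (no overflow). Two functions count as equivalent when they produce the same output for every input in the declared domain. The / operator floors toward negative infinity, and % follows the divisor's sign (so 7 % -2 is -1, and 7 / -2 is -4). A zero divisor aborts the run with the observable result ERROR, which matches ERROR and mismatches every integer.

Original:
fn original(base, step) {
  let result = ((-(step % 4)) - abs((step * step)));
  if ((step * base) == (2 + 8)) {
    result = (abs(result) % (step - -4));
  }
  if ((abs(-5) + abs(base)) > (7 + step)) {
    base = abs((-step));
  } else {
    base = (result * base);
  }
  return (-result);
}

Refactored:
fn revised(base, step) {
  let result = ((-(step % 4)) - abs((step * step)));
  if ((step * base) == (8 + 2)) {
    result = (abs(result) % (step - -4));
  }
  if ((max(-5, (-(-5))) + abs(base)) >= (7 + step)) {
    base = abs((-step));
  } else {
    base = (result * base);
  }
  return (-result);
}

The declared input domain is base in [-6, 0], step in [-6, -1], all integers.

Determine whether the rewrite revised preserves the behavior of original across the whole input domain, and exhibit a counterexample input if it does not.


The suspicious-looking change has no observable effect anywhere in the declared ranges.
As a probe, take base=-1, step=-5: original runs result := -28 | ((step * base) == (2 + 8)): false | ((abs(-5) + abs(base)) > (7 + step)): true | base := 5 | result 28; revised runs result := -28 | ((step * base) == (8 + 2)): false | ((max(-5, (-(-5))) + abs(base)) >= (7 + step)): true | base := 5 | result 28; both end at 28.
Sweeping the whole domain (42 inputs) finds no disagreement.
verdict: equivalent


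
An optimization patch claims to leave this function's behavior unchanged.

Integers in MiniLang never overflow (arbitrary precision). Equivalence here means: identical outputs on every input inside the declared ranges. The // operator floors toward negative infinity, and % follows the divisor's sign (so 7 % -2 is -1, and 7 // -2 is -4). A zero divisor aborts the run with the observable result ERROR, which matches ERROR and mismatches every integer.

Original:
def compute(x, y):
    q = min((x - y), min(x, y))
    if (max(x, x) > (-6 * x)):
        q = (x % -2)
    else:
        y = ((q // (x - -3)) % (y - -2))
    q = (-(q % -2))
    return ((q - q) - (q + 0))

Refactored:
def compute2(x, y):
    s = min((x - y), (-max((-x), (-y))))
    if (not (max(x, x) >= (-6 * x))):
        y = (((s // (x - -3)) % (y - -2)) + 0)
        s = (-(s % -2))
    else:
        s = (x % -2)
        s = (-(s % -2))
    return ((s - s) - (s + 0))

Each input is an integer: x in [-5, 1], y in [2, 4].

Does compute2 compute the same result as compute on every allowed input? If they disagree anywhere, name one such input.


On input x=0, y=3, compute returns -1 while compute2 returns 0.
verdict: not equivalent; witness: x=0, y=3


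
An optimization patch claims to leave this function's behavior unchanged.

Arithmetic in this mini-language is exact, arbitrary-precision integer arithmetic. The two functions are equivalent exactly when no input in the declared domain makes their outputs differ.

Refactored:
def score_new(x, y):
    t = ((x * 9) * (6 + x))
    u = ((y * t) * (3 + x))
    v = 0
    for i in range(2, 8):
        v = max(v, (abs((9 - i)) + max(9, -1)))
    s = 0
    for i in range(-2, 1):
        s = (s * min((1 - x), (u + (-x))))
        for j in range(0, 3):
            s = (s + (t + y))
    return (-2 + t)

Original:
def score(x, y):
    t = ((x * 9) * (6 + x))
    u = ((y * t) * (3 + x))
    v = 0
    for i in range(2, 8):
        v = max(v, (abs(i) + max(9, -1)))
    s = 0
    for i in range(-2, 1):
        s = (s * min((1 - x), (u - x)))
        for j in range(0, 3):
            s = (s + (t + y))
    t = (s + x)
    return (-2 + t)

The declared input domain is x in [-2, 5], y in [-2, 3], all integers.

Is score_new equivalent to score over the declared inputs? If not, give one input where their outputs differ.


These are not equivalent — on x=-2, y=-2 the outputs split (-2890 vs -74).
score: t=-72, then u=144, then v=0, then (i=2), then v=11, then (i=3), then v=12, then (i=4), then v=13, then (i=5), then v=14, then (i=6), then v=15, then (i=7), then v=16, then s=0, then (i=-2), then s=0, then (j=0), then s=-74, then (j=1), then s=-148, then (j=2), then s=-222, then (i=-1), then s=-666, then (j=0), then s=-740, then (j=1), then s=-814, then (j=2), then s=-888, then (i=0), then s=-2664, then (j=0), then s=-2738, then (j=1), then s=-2812, then (j=2), then s=-2886, then t=-2888, then returns -2890
score_new: t=-72, then u=144, then v=0, then (i=2), then v=16, then (i=3), then v=16, then (i=4), then v=16, then (i=5), then v=16, then (i=6), then v=16, then (i=7), then v=16, then s=0, then (i=-2), then s=0, then (j=0), then s=-74, then (j=1), then s=-148, then (j=2), then s=-222, then (i=-1), then s=-666, then (j=0), then s=-740, then (j=1), then s=-814, then (j=2), then s=-888, then (i=0), then s=-2664, then (j=0), then s=-2738, then (j=1), then s=-2812, then (j=2), then s=-2886, then returns -74
verdict: not equivalent; witness: x=-2, y=-2


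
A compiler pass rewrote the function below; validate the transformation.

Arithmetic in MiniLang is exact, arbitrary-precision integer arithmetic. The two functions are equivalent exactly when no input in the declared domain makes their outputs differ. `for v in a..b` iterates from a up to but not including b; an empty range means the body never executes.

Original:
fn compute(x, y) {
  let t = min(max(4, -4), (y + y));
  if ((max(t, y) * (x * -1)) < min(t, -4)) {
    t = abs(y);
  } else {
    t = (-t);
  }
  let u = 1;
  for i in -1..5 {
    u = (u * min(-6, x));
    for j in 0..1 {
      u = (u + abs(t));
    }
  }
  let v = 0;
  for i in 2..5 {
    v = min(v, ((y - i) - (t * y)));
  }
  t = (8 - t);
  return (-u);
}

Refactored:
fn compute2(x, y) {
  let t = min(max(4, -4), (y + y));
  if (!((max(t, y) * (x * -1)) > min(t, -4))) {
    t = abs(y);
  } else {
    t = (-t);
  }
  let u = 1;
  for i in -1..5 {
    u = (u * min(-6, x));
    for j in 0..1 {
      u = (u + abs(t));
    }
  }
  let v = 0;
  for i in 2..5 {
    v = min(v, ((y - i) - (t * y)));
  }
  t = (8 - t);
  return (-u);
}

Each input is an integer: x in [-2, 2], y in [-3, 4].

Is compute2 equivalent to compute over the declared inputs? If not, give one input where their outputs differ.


Evaluate both at x=-2, y=-3.
compute: t becomes -6; next ((max(t, y) * (x * -1)) < min(t, -4)) evaluates to false; next t becomes 6; next u becomes 1; next at i=-1:; next u becomes -6; next at j=0:; next u becomes 0; next at i=0:; next u becomes 0; next at j=0:; next u becomes 6; next at i=1:; next u becomes -36; next at j=0:; next u becomes -30; next at i=2:; next u becomes 180; next at j=0:; next u becomes 186; next at i=3:; next u becomes -1116; next at j=0:; next u becomes -1110; next at i=4:; next u becomes 6660; next at j=0:; next u becomes 6666; next v becomes 0; next at i=2:; next v becomes 0; next at i=3:; next v becomes 0; next at i=4:; next v becomes 0; next t becomes 2; next final value -6666
compute2: t becomes -6; next (!((max(t, y) * (x * -1)) > min(t, -4))) evaluates to true; next t becomes 3; next u becomes 1; next at i=-1:; next u becomes -6; next at j=0:; next u becomes -3; next at i=0:; next u becomes 18; next at j=0:; next u becomes 21; next at i=1:; next u becomes -126; next at j=0:; next u becomes -123; next at i=2:; next u becomes 738; next at j=0:; next u becomes 741; next at i=3:; next u becomes -4446; next at j=0:; next u becomes -4443; next at i=4:; next u becomes 26658; next at j=0:; next u becomes 26661; next v becomes 0; next at i=2:; next v becomes 0; next at i=3:; next v becomes 0; next at i=4:; next v becomes 0; next t becomes 5; next final value -26661
-6666 vs -26661 — the two versions disagree here.
verdict: not equivalent; witness: x=-2, y=-3


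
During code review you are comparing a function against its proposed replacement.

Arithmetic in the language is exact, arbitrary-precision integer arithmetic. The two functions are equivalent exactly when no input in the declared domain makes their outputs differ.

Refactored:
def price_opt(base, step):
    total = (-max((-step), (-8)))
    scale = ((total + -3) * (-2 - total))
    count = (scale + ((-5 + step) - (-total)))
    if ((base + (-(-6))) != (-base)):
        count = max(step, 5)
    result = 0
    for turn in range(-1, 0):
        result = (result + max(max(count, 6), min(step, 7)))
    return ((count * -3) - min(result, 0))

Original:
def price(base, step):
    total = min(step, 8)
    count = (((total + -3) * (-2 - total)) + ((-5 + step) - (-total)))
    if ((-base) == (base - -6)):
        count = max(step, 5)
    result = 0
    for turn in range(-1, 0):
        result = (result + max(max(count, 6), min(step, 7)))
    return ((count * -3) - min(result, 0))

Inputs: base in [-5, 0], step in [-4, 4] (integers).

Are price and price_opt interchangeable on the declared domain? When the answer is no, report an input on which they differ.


Evaluate both at base=-5, step=-4.
price: total = -4; count = -27; ((-base) == (base - -6)) -> false; result = 0; [turn=-1]; result = 6; return 81
price_opt: total = -4; scale = -14; count = -27; ((base + (-(-6))) != (-base)) -> true; count = 5; result = 0; [turn=-1]; result = 6; return -15
81 != -15, so the rewrite changes behavior.
verdict: not equivalent; witness: base=-5, step=-4


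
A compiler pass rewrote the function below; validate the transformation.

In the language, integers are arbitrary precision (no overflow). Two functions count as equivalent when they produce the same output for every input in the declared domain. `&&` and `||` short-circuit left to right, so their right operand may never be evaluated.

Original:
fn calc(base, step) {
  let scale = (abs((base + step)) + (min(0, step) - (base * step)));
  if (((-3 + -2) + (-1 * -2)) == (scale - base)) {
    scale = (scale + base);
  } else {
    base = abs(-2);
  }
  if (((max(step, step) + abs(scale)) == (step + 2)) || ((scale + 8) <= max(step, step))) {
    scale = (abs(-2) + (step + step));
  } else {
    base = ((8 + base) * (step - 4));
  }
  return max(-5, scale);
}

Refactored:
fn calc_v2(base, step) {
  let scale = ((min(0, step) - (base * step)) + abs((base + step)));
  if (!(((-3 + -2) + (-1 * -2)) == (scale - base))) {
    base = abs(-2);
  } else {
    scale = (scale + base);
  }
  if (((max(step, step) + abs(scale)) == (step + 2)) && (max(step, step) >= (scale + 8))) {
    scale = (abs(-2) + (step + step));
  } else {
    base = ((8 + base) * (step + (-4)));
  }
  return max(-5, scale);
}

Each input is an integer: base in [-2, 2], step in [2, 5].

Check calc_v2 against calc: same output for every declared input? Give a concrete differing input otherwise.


Evaluate both at base=0, step=2.
calc: scale := 2 | (((-3 + -2) + (-1 * -2)) == (scale - base)): false | base := 2 | (((max(step, step) + abs(scale)) == (step + 2)) || ((scale + 8) <= max(step, step))): true | scale := 6 | result 6
calc_v2: scale := 2 | (!(((-3 + -2) + (-1 * -2)) == (scale - base))): true | base := 2 | (((max(step, step) + abs(scale)) == (step + 2)) && (max(step, step) >= (scale + 8))): false | base := -20 | result 2
6 vs 2 — the two versions disagree here.
verdict: not equivalent; witness: base=0, step=2


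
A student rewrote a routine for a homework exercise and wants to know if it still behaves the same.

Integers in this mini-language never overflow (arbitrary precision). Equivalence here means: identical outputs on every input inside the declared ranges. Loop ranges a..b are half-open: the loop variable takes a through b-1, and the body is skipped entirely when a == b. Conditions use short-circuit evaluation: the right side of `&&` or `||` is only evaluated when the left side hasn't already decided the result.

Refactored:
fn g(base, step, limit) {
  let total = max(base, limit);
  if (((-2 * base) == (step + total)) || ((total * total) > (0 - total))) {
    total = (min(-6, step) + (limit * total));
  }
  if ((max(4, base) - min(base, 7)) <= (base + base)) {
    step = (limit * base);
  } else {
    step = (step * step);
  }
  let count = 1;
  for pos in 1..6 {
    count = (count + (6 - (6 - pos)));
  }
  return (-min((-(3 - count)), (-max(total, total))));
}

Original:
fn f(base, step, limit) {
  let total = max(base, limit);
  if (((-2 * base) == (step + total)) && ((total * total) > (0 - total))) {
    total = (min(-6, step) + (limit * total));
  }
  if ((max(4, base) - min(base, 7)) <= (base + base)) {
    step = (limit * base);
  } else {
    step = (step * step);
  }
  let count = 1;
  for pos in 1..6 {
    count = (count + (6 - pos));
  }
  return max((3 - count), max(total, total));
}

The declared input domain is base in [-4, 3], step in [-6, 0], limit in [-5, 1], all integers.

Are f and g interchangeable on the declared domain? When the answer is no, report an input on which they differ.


These are not equivalent — on base=-4, step=-6, limit=-5 the outputs split (-4 vs 14).
f: total := -4 | (((-2 * base) == (step + total)) && ((total * total) > (0 - total))): false | ((max(4, base) - min(base, 7)) <= (base + base)): false | step := 36 | count := 1 | iter pos=1: | count := 6 | iter pos=2: | count := 10 | iter pos=3: | count := 13 | iter pos=4: | count := 15 | iter pos=5: | count := 16 | result -4
g: total := -4 | (((-2 * base) == (step + total)) || ((total * total) > (0 - total))): true | total := 14 | ((max(4, base) - min(base, 7)) <= (base + base)): false | step := 36 | count := 1 | iter pos=1: | count := 2 | iter pos=2: | count := 4 | iter pos=3: | count := 7 | iter pos=4: | count := 11 | iter pos=5: | count := 16 | result 14
verdict: not equivalent; witness: base=-4, step=-6, limit=-5


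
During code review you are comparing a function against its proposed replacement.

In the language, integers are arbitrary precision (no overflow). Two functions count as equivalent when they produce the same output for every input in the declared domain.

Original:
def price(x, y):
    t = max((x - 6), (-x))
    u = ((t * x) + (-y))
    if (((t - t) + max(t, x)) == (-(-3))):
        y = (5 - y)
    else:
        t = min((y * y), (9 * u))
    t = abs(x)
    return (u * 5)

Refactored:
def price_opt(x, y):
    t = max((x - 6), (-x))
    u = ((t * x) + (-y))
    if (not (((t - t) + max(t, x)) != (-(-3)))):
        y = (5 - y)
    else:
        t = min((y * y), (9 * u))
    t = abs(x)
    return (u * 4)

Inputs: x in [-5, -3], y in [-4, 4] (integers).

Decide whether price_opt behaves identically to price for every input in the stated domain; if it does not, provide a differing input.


Take x=-5, y=-4.
price: t=5, then u=-21, then (((t - t) + max(t, x)) == (-(-3))) is false, then t=-189, then t=5, then returns -105
price_opt: t=5, then u=-21, then (not (((t - t) + max(t, x)) != (-(-3)))) is false, then t=-189, then t=5, then returns -84
-105 != -84, so the rewrite changes behavior.
verdict: not equivalent; witness: x=-5, y=-4


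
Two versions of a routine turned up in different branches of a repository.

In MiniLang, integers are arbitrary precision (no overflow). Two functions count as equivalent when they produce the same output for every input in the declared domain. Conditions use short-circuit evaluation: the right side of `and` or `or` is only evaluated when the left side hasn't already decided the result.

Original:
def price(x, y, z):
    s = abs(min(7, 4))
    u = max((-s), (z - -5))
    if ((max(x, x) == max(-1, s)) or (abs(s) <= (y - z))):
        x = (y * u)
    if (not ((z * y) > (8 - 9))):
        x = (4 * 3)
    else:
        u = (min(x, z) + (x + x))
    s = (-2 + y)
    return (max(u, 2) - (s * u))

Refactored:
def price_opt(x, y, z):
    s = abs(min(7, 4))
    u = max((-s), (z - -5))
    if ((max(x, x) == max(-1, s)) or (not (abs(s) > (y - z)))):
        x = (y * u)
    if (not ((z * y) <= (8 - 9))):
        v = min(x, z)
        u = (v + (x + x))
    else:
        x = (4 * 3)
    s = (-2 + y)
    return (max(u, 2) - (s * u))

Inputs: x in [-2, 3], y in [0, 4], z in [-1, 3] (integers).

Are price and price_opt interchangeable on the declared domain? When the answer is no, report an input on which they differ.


Although statement counts differ, and local variable names differ, and boolean connective usage differs, 150/150 inputs agree.
verdict: equivalent


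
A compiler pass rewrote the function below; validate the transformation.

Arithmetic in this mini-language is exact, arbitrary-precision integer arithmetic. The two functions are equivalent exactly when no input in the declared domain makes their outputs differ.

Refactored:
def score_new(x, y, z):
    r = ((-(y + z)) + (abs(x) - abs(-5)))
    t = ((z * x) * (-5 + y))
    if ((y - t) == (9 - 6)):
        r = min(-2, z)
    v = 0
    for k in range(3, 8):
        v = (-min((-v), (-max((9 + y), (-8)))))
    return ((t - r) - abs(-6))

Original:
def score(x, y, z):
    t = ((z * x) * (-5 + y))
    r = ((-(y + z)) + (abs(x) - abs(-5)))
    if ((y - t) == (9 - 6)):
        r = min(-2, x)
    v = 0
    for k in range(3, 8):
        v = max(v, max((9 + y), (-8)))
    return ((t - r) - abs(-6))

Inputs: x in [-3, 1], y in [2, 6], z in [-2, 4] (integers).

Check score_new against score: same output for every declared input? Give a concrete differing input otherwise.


Consider the input x=-3, y=3, z=0.
score: t := 0 | r := -5 | ((y - t) == (9 - 6)): true | r := -3 | v := 0 | iter k=3: | v := 12 | iter k=4: | v := 12 | iter k=5: | v := 12 | iter k=6: | v := 12 | iter k=7: | v := 12 | result -3
score_new: r := -5 | t := 0 | ((y - t) == (9 - 6)): true | r := -2 | v := 0 | iter k=3: | v := 12 | iter k=4: | v := 12 | iter k=5: | v := 12 | iter k=6: | v := 12 | iter k=7: | v := 12 | result -4
-3 vs -4 — the two versions disagree here.
verdict: not equivalent; witness: x=-3, y=3, z=0


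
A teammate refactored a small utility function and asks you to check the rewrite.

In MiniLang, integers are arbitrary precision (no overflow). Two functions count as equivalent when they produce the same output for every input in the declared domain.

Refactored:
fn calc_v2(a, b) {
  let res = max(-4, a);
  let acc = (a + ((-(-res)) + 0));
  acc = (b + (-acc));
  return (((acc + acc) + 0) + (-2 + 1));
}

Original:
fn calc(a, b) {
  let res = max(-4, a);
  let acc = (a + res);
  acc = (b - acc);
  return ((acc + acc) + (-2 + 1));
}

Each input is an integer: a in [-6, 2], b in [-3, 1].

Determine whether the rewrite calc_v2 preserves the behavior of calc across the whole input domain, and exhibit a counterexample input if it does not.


Equivalent — the differences include constant usage differs; arithmetic usage differs, yet no declared input distinguishes the two.
Tracing a=-4, b=-3: calc: res := -4 | acc := -8 | acc := 5 | result 9 | calc_v2: res := -4 | acc := -8 | acc := 5 | result 9 — matching result 9.
An exhaustive pass over the 45 declared inputs shows identical outputs.
verdict: equivalent


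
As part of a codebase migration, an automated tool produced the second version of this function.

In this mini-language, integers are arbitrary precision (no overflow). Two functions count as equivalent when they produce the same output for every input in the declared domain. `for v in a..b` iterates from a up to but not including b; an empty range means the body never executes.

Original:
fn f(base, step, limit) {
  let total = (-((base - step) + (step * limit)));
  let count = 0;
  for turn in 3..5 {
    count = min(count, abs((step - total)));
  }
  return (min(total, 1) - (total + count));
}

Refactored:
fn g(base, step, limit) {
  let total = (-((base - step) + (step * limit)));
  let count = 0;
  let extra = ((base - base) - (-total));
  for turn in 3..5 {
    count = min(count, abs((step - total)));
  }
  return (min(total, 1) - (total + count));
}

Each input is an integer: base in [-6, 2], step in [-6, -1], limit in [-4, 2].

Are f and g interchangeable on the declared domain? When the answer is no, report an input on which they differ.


This is a faithful refactor — arithmetic usage differs; and statement counts differ; and local variable names differ, but the computed results match everywhere.
Tracing base=-3, step=-6, limit=-3: f: total becomes -21; next count becomes 0; next at turn=3:; next count becomes 0; next at turn=4:; next count becomes 0; next final value 0 | g: total becomes -21; next count becomes 0; next extra becomes -21; next at turn=3:; next count becomes 0; next at turn=4:; next count becomes 0; next final value 0 — matching result 0.
Sweeping the whole domain (378 inputs) finds no disagreement.
verdict: equivalent


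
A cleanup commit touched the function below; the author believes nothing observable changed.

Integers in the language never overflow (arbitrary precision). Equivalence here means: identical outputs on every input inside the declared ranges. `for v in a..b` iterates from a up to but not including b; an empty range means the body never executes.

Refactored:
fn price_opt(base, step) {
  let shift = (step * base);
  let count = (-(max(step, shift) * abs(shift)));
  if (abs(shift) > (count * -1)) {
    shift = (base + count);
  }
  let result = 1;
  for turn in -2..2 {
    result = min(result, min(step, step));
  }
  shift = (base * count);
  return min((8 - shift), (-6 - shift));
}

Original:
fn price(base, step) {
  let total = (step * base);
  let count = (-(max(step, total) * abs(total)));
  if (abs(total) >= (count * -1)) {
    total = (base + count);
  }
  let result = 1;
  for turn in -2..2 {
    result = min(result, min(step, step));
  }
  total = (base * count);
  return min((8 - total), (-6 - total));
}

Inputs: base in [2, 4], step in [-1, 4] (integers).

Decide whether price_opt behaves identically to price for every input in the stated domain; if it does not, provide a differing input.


The suspicious-looking change has no observable effect anywhere in the declared ranges.
As a probe, take base=4, step=4: price runs total := 16 | count := -256 | (abs(total) >= (count * -1)): false | result := 1 | iter turn=-2: | result := 1 | iter turn=-1: | result := 1 | iter turn=0: | result := 1 | iter turn=1: | result := 1 | total := -1024 | result 1018; price_opt runs shift := 16 | count := -256 | (abs(shift) > (count * -1)): false | result := 1 | iter turn=-2: | result := 1 | iter turn=-1: | result := 1 | iter turn=0: | result := 1 | iter turn=1: | result := 1 | shift := -1024 | result 1018; both end at 1018.
Checked all 18 inputs in the declared domain: the outputs agree on every one.
verdict: equivalent


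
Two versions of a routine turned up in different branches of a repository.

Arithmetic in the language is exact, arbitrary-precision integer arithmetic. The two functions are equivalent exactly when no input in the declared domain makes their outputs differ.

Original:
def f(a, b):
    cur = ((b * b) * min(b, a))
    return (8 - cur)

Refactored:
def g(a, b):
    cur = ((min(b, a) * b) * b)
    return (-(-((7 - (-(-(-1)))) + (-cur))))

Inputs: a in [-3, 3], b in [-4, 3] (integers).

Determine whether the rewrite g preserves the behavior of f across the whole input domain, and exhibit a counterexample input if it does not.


This is a faithful refactor — constant usage differs, plus arithmetic usage differs, but the computed results match everywhere.
Tracing a=-3, b=0: f: cur = 0; return 8 | g: cur = 0; return 8 — matching result 8.
An exhaustive pass over the 56 declared inputs shows identical outputs.
verdict: equivalent


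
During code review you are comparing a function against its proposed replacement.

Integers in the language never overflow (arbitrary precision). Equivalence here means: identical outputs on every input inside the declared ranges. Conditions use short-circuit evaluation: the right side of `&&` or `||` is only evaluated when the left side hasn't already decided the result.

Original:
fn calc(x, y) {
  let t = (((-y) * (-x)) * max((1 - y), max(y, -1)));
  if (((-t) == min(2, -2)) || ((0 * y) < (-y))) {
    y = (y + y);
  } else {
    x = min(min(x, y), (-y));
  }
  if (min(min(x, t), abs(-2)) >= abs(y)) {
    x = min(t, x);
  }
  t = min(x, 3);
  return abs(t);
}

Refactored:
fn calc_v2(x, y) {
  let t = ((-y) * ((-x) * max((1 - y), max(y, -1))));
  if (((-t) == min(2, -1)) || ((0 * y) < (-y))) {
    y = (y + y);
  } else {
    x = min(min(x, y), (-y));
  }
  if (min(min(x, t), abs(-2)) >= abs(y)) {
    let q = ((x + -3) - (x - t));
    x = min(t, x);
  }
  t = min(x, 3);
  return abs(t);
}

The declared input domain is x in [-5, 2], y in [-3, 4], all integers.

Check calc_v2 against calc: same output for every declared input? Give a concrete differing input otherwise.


These are not equivalent — on x=2, y=1 the outputs split (2 vs 1).
calc: t=2, then (((-t) == min(2, -2)) || ((0 * y) < (-y))) is true, then y=2, then (min(min(x, t), abs(-2)) >= abs(y)) is true, then x=2, then t=2, then returns 2
calc_v2: t=2, then (((-t) == min(2, -1)) || ((0 * y) < (-y))) is false, then x=-1, then (min(min(x, t), abs(-2)) >= abs(y)) is false, then t=-1, then returns 1
verdict: not equivalent; witness: x=2, y=1


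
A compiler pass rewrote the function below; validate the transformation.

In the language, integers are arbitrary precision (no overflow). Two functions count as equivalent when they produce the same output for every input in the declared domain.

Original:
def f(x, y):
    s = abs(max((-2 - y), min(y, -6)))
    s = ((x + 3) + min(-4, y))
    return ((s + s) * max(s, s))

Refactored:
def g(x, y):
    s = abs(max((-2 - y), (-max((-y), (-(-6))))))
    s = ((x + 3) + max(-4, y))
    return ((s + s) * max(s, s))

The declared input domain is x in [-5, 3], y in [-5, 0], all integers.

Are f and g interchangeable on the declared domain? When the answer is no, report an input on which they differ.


x=-5, y=-5 yields 98 from f but 72 from g.
verdict: not equivalent; witness: x=-5, y=-5


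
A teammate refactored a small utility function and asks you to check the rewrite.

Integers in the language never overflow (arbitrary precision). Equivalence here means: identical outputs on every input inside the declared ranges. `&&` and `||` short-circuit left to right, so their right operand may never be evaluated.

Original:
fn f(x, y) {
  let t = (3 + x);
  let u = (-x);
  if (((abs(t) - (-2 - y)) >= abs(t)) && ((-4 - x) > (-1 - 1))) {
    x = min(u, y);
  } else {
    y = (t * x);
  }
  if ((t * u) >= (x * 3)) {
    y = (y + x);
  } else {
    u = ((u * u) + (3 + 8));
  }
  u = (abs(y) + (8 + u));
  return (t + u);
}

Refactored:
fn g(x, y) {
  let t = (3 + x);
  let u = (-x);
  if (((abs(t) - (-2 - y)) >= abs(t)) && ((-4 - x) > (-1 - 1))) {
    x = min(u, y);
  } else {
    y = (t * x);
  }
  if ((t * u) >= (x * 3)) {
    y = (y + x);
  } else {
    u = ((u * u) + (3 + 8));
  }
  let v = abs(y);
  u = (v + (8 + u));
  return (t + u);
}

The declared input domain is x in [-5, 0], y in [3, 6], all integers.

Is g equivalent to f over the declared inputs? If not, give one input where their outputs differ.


This is a faithful refactor — local variable names differ, statement counts differ, but the computed results match everywhere.
As a probe, take x=-4, y=3: f runs t becomes -1; next u becomes 4; next (((abs(t) - (-2 - y)) >= abs(t)) && ((-4 - x) > (-1 - 1))) evaluates to true; next x becomes 3; next ((t * u) >= (x * 3)) evaluates to false; next u becomes 27; next u becomes 38; next final value 37; g runs t becomes -1; next u becomes 4; next (((abs(t) - (-2 - y)) >= abs(t)) && ((-4 - x) > (-1 - 1))) evaluates to true; next x becomes 3; next ((t * u) >= (x * 3)) evaluates to false; next u becomes 27; next v becomes 3; next u becomes 38; next final value 37; both end at 37.
Across all 24 domain points the two functions coincide.
verdict: equivalent


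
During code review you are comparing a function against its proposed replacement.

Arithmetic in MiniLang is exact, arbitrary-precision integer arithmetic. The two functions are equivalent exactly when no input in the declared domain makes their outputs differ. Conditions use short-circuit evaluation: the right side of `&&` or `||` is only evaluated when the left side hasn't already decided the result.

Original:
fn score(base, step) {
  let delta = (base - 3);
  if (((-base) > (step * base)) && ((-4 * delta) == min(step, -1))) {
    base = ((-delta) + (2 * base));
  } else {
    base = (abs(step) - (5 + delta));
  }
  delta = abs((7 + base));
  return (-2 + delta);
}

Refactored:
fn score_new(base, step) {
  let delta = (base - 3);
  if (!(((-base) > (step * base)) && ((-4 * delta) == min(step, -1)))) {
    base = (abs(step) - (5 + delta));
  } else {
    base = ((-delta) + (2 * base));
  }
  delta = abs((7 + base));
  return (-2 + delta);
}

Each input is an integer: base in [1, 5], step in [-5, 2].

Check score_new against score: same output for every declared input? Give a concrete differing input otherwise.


Comparing the listings, the differences include: boolean connective usage differs.
Spot check at base=5, step=-2 — score: delta = 2; (((-base) > (step * base)) && ((-4 * delta) == min(step, -1))) -> false; base = -5; delta = 2; return 0. score_new: delta = 2; (!(((-base) > (step * base)) && ((-4 * delta) == min(step, -1)))) -> true; base = -5; delta = 2; return 0. Both give 0.
Checked all 40 inputs in the declared domain: the outputs agree on every one.
verdict: equivalent


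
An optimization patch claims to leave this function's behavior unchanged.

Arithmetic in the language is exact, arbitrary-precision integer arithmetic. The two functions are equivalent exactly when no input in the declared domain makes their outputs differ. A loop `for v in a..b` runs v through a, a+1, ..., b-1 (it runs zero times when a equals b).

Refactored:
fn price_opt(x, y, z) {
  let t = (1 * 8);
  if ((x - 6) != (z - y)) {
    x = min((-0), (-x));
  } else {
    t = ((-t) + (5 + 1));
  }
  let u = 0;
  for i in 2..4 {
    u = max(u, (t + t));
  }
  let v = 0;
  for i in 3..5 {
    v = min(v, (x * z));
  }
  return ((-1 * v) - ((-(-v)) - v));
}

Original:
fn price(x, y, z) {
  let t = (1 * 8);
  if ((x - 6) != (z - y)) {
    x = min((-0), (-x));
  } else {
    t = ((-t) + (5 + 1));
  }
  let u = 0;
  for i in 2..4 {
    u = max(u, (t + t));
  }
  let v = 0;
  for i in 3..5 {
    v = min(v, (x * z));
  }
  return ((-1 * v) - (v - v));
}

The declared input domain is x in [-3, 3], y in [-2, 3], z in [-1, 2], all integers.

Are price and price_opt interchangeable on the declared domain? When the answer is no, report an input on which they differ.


Behavior is preserved: although same computation, different form, the outputs never diverge.
Spot check at x=1, y=3, z=2 — price: t=8, then ((x - 6) != (z - y)) is true, then x=-1, then u=0, then (i=2), then u=16, then (i=3), then u=16, then v=0, then (i=3), then v=-2, then (i=4), then v=-2, then returns 2. price_opt: t=8, then ((x - 6) != (z - y)) is true, then x=-1, then u=0, then (i=2), then u=16, then (i=3), then u=16, then v=0, then (i=3), then v=-2, then (i=4), then v=-2, then returns 2. Both give 2.
Checked all 168 inputs in the declared domain: the outputs agree on every one.
verdict: equivalent


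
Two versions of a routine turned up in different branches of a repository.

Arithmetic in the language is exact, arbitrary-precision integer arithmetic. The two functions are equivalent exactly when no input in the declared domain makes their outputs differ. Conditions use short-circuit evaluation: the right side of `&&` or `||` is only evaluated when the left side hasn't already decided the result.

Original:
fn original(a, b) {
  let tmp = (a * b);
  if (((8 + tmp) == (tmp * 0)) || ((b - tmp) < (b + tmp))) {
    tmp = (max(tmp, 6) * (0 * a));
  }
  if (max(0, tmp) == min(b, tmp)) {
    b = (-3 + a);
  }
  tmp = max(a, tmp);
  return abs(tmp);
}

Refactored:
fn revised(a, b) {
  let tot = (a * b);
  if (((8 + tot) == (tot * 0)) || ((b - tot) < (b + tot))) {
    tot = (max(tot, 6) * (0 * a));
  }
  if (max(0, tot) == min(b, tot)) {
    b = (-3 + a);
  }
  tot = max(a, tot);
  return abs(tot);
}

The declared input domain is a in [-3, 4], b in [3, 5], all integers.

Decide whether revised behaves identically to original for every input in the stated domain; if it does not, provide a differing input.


Equivalent — the differences include local variable names differ, yet no declared input distinguishes the two.
Tracing a=1, b=3: original: tmp := 3 | (((8 + tmp) == (tmp * 0)) || ((b - tmp) < (b + tmp))): true | tmp := 0 | (max(0, tmp) == min(b, tmp)): true | b := -2 | tmp := 1 | result 1 | revised: tot := 3 | (((8 + tot) == (tot * 0)) || ((b - tot) < (b + tot))): true | tot := 0 | (max(0, tot) == min(b, tot)): true | b := -2 | tot := 1 | result 1 — matching result 1.
Sweeping the whole domain (24 inputs) finds no disagreement.
verdict: equivalent


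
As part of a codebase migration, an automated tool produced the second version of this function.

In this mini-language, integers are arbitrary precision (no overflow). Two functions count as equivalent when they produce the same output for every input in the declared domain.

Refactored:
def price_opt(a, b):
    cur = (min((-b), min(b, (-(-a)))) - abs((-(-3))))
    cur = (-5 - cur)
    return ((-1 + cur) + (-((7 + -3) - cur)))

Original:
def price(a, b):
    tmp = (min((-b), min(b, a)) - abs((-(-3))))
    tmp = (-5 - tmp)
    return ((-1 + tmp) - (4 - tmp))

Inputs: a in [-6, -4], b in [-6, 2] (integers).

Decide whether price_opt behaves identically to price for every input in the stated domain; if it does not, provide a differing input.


Equivalent — the differences include constant usage differs; arithmetic usage differs; local variable names differ, yet no declared input distinguishes the two.
Spot check at a=-4, b=-5 — price: tmp=-8, then tmp=3, then returns 1. price_opt: cur=-8, then cur=3, then returns 1. Both give 1.
Sweeping the whole domain (27 inputs) finds no disagreement.
verdict: equivalent
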